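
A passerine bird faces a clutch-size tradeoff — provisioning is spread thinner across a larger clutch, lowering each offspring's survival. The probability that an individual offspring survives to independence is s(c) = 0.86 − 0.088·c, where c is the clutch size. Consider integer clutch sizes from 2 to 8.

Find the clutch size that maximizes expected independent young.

5

Expected independent young = c × s(c):
  c=2: 2 × 0.684 = 1.368
  c=3: 3 × 0.596 = 1.788
  c=4: 4 × 0.508 = 2.032
  c=5: 5 × 0.420 = 2.100
  c=6: 6 × 0.332 = 1.992
  c=7: 7 × 0.244 = 1.708
  c=8: 8 × 0.156 = 1.248
Maximum at c = 5 (2.100 independent young).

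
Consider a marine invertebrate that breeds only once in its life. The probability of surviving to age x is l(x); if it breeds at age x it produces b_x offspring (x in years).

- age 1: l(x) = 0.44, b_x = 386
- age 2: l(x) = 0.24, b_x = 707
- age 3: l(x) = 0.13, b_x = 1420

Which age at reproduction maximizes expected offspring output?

Expected offspring if breeding at age x = l(x) × b_x:
  age 1: 0.44 × 386 = 169.840
  age 2: 0.24 × 707 = 169.680
  age 3: 0.13 × 1420 = 184.600
Maximum at age 3 (184.600).

3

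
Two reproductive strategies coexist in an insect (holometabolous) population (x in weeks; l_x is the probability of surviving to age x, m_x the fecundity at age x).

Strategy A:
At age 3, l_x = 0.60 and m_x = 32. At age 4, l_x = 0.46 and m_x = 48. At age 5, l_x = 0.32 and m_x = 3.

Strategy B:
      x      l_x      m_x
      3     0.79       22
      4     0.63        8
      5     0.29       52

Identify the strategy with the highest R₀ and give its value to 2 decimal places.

Strategy A: R₀ = 0.60×32 + 0.46×48 + 0.32×3 = 42.2400
Strategy B: R₀ = 0.79×22 + 0.63×8 + 0.29×52 = 37.5000
Highest R₀: strategy A with 42.2400.

42.24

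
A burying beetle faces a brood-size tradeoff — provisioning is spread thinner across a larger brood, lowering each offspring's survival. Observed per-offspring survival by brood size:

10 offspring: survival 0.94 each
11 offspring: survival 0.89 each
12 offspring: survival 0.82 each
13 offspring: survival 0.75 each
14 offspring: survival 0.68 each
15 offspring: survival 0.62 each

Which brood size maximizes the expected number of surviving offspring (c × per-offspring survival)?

12

Expected surviving offspring = c × s(c):
  c=10: 10 × 0.94 = 9.400
  c=11: 11 × 0.89 = 9.790
  c=12: 12 × 0.82 = 9.840
  c=13: 13 × 0.75 = 9.750
  c=14: 14 × 0.68 = 9.520
  c=15: 15 × 0.62 = 9.300
Maximum at c = 12 (9.840 surviving offspring).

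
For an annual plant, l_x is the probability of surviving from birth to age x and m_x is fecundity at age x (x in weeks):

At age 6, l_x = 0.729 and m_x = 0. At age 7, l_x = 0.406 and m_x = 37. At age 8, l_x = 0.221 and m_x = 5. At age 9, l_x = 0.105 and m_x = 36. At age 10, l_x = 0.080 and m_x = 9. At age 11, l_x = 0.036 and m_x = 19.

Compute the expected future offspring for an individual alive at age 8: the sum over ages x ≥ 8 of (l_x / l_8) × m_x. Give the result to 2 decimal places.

l_8 = 0.221. Conditional survival from age 8 to x is l_x / l_8.
  x=8: (0.221/0.221) × 5 = 5.0000
  x=9: (0.105/0.221) × 36 = 17.1041
  x=10: (0.080/0.221) × 9 = 3.2579
  x=11: (0.036/0.221) × 19 = 3.0950
Sum = 5.0000 + 17.1041 + 3.2579 + 3.0950 = 28.4570

28.46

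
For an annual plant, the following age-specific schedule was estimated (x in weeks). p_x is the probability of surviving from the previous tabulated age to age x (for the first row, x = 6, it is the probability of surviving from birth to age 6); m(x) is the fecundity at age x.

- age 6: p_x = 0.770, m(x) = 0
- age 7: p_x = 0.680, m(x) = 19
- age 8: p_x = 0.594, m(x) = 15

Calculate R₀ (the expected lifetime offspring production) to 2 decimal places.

Survivorship from birth: l_x = p_6·p_7·…·p_x.
  l_6 = 0.77000
  l_7 = 0.52360
  l_8 = 0.31102
R₀ = Σ l_x m(x):
  age 6: 0.77000 × 0 = 0.0000
  age 7: 0.52360 × 19 = 9.9484
  age 8: 0.31102 × 15 = 4.6653
R₀ = 0.0000 + 9.9484 + 4.6653 = 14.6137

14.61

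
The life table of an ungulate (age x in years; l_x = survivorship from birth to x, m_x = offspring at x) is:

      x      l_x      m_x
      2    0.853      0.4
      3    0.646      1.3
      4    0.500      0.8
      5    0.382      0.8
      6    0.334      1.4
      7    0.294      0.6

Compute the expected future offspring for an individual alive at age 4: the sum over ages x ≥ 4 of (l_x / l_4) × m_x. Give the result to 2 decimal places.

2.70

l_4 = 0.500. Conditional survival from age 4 to x is l_x / l_4.
  x=4: (0.500/0.500) × 0.8 = 0.8000
  x=5: (0.382/0.500) × 0.8 = 0.6112
  x=6: (0.334/0.500) × 1.4 = 0.9352
  x=7: (0.294/0.500) × 0.6 = 0.3528
Sum = 0.8000 + 0.6112 + 0.9352 + 0.3528 = 2.6992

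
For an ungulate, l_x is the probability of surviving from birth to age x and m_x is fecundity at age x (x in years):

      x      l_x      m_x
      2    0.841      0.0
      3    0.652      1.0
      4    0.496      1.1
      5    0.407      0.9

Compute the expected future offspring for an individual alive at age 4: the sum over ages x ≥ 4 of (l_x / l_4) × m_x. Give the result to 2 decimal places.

1.84

l_4 = 0.496. Conditional survival from age 4 to x is l_x / l_4.
  x=4: (0.496/0.496) × 1.1 = 1.1000
  x=5: (0.407/0.496) × 0.9 = 0.7385
Sum = 1.1000 + 0.7385 = 1.8385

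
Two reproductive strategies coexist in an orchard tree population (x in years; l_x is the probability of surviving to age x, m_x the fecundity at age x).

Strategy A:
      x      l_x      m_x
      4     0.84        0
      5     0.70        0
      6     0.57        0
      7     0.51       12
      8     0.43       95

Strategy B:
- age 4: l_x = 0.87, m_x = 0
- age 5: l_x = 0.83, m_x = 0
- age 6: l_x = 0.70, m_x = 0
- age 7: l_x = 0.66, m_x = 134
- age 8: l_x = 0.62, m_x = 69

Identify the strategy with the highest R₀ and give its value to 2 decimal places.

Strategy A: R₀ = 0.84×0 + 0.70×0 + 0.57×0 + 0.51×12 + 0.43×95 = 46.9700
Strategy B: R₀ = 0.87×0 + 0.83×0 + 0.70×0 + 0.66×134 + 0.62×69 = 131.2200
Highest R₀: strategy B with 131.2200.

131.22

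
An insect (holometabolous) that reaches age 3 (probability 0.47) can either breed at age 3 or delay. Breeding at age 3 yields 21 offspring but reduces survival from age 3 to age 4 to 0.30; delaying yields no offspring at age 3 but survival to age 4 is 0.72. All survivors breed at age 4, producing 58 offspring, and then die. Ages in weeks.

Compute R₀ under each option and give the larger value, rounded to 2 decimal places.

breed at age 3: R₀ = 0.47 × (21 + 0.30 × 58) = 0.47 × 38.4000 = 18.0480
delay to age 4: R₀ = 0.47 × (0.72 × 58) = 0.47 × 41.7600 = 19.6272
Higher: delay to age 4 (19.6272).

19.63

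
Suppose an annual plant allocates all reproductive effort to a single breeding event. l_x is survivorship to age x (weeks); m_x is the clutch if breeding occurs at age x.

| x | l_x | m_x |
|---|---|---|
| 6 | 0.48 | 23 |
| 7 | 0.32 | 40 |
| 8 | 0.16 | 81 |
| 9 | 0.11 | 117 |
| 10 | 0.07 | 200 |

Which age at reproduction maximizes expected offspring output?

Expected offspring if breeding at age x = l_x × m_x:
  age 6: 0.48 × 23 = 11.040
  age 7: 0.32 × 40 = 12.800
  age 8: 0.16 × 81 = 12.960
  age 9: 0.11 × 117 = 12.870
  age 10: 0.07 × 200 = 14.000
Maximum at age 10 (14.000).

10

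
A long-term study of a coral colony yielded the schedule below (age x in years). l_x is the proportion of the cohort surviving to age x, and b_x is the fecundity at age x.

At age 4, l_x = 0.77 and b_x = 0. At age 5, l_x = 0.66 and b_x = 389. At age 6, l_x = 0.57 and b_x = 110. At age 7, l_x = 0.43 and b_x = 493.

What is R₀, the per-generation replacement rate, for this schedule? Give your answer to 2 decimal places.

R₀ = Σ l_x b_x:
  age 4: 0.77 × 0 = 0.0000
  age 5: 0.66 × 389 = 256.7400
  age 6: 0.57 × 110 = 62.7000
  age 7: 0.43 × 493 = 211.9900
R₀ = 0.0000 + 256.7400 + 62.7000 + 211.9900 = 531.4300

531.43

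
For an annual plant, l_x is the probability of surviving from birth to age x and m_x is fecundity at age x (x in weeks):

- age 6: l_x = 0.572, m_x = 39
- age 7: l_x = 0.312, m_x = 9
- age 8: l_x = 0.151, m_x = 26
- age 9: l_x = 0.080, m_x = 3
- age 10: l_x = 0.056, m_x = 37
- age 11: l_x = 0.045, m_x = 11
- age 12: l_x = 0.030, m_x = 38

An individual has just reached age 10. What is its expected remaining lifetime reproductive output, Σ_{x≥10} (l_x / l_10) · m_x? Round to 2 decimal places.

l_10 = 0.056. Conditional survival from age 10 to x is l_x / l_10.
  x=10: (0.056/0.056) × 37 = 37.0000
  x=11: (0.045/0.056) × 11 = 8.8393
  x=12: (0.030/0.056) × 38 = 20.3571
Sum = 37.0000 + 8.8393 + 20.3571 = 66.1964

66.20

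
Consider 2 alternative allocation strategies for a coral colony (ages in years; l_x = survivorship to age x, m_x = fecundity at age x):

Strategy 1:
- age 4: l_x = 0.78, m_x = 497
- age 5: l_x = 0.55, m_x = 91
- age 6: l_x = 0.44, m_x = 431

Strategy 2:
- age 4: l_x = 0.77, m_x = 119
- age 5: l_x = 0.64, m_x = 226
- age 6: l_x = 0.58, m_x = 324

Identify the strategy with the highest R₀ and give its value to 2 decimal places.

Strategy 1: R₀ = 0.78×497 + 0.55×91 + 0.44×431 = 627.3500
Strategy 2: R₀ = 0.77×119 + 0.64×226 + 0.58×324 = 424.1900
Highest R₀: strategy 1 with 627.3500.

627.35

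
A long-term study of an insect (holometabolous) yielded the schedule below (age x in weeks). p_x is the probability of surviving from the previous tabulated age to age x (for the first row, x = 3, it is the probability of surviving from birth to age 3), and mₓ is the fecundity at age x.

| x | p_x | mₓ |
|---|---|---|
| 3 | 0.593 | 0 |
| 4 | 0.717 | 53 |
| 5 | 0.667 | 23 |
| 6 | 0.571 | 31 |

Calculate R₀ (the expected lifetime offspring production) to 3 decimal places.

Survivorship from birth: l_x = p_3·p_4·…·p_x.
  l_3 = 0.59300
  l_4 = 0.42518
  l_5 = 0.28360
  l_6 = 0.16193
R₀ = Σ l_x mₓ:
  age 3: 0.59300 × 0 = 0.0000
  age 4: 0.42518 × 53 = 22.5345
  age 5: 0.28360 × 23 = 6.5228
  age 6: 0.16193 × 31 = 5.0198
R₀ = 0.0000 + 22.5345 + 6.5228 + 5.0198 = 34.0772

34.077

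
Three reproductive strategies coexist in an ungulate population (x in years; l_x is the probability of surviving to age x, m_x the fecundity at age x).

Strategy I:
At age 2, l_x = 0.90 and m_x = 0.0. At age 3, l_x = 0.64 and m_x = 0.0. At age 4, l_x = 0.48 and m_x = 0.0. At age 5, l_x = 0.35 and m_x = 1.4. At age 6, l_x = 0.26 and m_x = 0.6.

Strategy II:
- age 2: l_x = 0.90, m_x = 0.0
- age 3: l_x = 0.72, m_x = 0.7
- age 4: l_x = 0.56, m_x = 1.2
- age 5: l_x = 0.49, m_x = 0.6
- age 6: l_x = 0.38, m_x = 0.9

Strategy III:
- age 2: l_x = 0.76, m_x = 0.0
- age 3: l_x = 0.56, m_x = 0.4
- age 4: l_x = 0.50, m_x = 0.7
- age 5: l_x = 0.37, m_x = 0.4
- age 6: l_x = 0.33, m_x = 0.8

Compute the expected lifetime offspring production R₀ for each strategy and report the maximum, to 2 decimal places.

Strategy I: R₀ = 0.90×0.0 + 0.64×0.0 + 0.48×0.0 + 0.35×1.4 + 0.26×0.6 = 0.6460
Strategy II: R₀ = 0.90×0.0 + 0.72×0.7 + 0.56×1.2 + 0.49×0.6 + 0.38×0.9 = 1.8120
Strategy III: R₀ = 0.76×0.0 + 0.56×0.4 + 0.50×0.7 + 0.37×0.4 + 0.33×0.8 = 0.9860
Highest R₀: strategy II with 1.8120.

1.81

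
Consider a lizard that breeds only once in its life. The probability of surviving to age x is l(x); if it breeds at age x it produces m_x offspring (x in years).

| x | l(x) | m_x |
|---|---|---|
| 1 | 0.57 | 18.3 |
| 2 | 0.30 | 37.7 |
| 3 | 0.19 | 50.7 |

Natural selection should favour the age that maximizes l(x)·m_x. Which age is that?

2

Expected offspring if breeding at age x = l(x) × m_x:
  age 1: 0.57 × 18.3 = 10.431
  age 2: 0.30 × 37.7 = 11.310
  age 3: 0.19 × 50.7 = 9.633
Maximum at age 2 (11.310).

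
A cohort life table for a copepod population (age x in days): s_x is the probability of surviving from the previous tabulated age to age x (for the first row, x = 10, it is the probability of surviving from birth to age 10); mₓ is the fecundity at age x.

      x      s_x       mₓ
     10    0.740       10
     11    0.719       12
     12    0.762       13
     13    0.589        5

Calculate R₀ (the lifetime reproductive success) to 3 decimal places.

20.249

Survivorship from birth: l_x = s_10·s_11·…·s_x.
  l_10 = 0.74000
  l_11 = 0.53206
  l_12 = 0.40543
  l_13 = 0.23880
R₀ = Σ l_x mₓ:
  age 10: 0.74000 × 10 = 7.4000
  age 11: 0.53206 × 12 = 6.3847
  age 12: 0.40543 × 13 = 5.2706
  age 13: 0.23880 × 5 = 1.1940
R₀ = 7.4000 + 6.3847 + 5.2706 + 1.1940 = 20.2493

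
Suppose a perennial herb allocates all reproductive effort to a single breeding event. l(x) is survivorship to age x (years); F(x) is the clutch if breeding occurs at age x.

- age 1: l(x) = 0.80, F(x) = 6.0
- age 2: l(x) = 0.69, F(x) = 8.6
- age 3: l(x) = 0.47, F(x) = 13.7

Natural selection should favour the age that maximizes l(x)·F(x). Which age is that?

3

Expected offspring if breeding at age x = l(x) × F(x):
  age 1: 0.80 × 6.0 = 4.800
  age 2: 0.69 × 8.6 = 5.934
  age 3: 0.47 × 13.7 = 6.439
Maximum at age 3 (6.439).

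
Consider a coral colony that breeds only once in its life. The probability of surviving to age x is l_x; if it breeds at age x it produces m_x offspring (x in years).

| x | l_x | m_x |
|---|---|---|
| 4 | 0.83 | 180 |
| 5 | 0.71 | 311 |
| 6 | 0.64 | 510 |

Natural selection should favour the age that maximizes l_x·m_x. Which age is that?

Expected offspring if breeding at age x = l_x × m_x:
  age 4: 0.83 × 180 = 149.400
  age 5: 0.71 × 311 = 220.810
  age 6: 0.64 × 510 = 326.400
Maximum at age 6 (326.400).

6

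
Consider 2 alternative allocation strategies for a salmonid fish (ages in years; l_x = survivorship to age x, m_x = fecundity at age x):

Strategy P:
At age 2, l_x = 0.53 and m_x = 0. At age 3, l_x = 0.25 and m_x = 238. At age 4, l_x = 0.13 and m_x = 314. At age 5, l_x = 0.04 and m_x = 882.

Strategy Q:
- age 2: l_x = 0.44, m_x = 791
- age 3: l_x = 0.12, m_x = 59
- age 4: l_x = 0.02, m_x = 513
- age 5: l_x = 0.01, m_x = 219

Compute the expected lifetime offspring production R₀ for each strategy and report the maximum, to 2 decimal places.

367.57

Strategy P: R₀ = 0.53×0 + 0.25×238 + 0.13×314 + 0.04×882 = 135.6000
Strategy Q: R₀ = 0.44×791 + 0.12×59 + 0.02×513 + 0.01×219 = 367.5700
Highest R₀: strategy Q with 367.5700.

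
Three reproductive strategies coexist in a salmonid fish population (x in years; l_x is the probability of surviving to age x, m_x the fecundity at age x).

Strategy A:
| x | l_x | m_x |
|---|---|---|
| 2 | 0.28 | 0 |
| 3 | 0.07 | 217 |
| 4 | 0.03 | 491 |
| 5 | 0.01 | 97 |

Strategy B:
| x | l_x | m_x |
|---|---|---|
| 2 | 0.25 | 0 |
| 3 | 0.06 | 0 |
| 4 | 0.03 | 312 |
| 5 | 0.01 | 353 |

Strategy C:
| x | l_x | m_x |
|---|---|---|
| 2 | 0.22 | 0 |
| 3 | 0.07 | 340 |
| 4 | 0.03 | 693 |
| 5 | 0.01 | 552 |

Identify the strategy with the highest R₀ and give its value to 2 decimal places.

50.11

Strategy A: R₀ = 0.28×0 + 0.07×217 + 0.03×491 + 0.01×97 = 30.8900
Strategy B: R₀ = 0.25×0 + 0.06×0 + 0.03×312 + 0.01×353 = 12.8900
Strategy C: R₀ = 0.22×0 + 0.07×340 + 0.03×693 + 0.01×552 = 50.1100
Highest R₀: strategy C with 50.1100.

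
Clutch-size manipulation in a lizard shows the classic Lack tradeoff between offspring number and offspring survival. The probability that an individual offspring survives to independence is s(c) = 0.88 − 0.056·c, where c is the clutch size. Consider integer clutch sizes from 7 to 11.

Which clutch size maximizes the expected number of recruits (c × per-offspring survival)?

8

Expected recruits = c × s(c):
  c=7: 7 × 0.488 = 3.416
  c=8: 8 × 0.432 = 3.456
  c=9: 9 × 0.376 = 3.384
  c=10: 10 × 0.320 = 3.200
  c=11: 11 × 0.264 = 2.904
Maximum at c = 8 (3.456 recruits).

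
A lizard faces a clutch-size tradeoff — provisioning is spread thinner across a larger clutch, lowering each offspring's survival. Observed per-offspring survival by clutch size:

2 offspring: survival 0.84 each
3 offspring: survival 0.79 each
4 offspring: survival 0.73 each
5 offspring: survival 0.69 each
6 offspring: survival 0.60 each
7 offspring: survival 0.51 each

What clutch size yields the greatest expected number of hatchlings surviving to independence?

6

Expected hatchlings surviving to independence = c × s(c):
  c=2: 2 × 0.84 = 1.680
  c=3: 3 × 0.79 = 2.370
  c=4: 4 × 0.73 = 2.920
  c=5: 5 × 0.69 = 3.450
  c=6: 6 × 0.60 = 3.600
  c=7: 7 × 0.51 = 3.570
Maximum at c = 6 (3.600 hatchlings surviving to independence).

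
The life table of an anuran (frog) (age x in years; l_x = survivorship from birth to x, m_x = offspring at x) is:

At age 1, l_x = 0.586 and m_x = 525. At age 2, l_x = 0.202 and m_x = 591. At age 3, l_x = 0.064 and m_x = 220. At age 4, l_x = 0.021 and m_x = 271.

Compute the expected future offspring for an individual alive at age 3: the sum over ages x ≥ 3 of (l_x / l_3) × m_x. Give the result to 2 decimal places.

l_3 = 0.064. Conditional survival from age 3 to x is l_x / l_3.
  x=3: (0.064/0.064) × 220 = 220.0000
  x=4: (0.021/0.064) × 271 = 88.9219
Sum = 220.0000 + 88.9219 = 308.9219

308.92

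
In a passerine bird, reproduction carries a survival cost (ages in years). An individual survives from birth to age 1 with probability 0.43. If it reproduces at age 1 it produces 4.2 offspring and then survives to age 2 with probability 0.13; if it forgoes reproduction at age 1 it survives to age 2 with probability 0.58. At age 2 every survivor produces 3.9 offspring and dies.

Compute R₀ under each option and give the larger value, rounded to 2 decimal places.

breed at age 1: R₀ = 0.43 × (4.2 + 0.13 × 3.9) = 0.43 × 4.7070 = 2.0240
delay to age 2: R₀ = 0.43 × (0.58 × 3.9) = 0.43 × 2.2620 = 0.9727
Higher: breed at age 1 (2.0240).

2.02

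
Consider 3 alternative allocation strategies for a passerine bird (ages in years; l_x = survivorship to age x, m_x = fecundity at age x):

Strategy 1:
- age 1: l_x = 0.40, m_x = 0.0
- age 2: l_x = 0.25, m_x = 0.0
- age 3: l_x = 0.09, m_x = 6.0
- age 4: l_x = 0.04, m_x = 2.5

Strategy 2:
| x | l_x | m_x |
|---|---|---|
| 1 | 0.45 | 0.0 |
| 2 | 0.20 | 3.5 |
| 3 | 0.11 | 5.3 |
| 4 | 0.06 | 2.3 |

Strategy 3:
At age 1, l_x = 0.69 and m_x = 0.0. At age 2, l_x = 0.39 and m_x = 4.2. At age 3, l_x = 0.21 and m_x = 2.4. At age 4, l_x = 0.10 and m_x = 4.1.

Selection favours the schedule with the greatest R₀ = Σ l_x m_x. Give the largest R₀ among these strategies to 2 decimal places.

2.55

Strategy 1: R₀ = 0.40×0.0 + 0.25×0.0 + 0.09×6.0 + 0.04×2.5 = 0.6400
Strategy 2: R₀ = 0.45×0.0 + 0.20×3.5 + 0.11×5.3 + 0.06×2.3 = 1.4210
Strategy 3: R₀ = 0.69×0.0 + 0.39×4.2 + 0.21×2.4 + 0.10×4.1 = 2.5520
Highest R₀: strategy 3 with 2.5520.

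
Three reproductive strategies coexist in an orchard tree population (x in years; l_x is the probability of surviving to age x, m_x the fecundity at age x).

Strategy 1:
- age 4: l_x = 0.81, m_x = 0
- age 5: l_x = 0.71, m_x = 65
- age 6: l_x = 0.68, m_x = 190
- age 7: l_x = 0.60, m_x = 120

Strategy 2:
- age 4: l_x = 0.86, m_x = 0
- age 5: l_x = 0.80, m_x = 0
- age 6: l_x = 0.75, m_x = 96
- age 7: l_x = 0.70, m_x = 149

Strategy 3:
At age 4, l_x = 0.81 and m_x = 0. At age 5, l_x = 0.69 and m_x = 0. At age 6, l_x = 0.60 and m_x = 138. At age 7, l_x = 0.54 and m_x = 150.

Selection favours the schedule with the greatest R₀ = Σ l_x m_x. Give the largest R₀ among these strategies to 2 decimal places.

247.35

Strategy 1: R₀ = 0.81×0 + 0.71×65 + 0.68×190 + 0.60×120 = 247.3500
Strategy 2: R₀ = 0.86×0 + 0.80×0 + 0.75×96 + 0.70×149 = 176.3000
Strategy 3: R₀ = 0.81×0 + 0.69×0 + 0.60×138 + 0.54×150 = 163.8000
Highest R₀: strategy 1 with 247.3500.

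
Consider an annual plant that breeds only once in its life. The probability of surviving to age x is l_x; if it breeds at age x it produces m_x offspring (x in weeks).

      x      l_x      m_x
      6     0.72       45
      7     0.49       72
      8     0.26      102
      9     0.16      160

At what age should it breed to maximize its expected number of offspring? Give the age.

7

Expected offspring if breeding at age x = l_x × m_x:
  age 6: 0.72 × 45 = 32.400
  age 7: 0.49 × 72 = 35.280
  age 8: 0.26 × 102 = 26.520
  age 9: 0.16 × 160 = 25.600
Maximum at age 7 (35.280).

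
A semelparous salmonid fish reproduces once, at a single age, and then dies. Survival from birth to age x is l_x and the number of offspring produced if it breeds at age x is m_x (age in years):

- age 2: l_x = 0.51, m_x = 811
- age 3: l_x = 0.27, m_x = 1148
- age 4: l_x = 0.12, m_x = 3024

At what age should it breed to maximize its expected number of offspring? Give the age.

2

Expected offspring if breeding at age x = l_x × m_x:
  age 2: 0.51 × 811 = 413.610
  age 3: 0.27 × 1148 = 309.960
  age 4: 0.12 × 3024 = 362.880
Maximum at age 2 (413.610).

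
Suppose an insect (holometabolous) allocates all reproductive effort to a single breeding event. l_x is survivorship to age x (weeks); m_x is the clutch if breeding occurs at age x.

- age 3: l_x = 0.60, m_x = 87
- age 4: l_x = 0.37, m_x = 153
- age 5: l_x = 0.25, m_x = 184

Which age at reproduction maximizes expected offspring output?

4

Expected offspring if breeding at age x = l_x × m_x:
  age 3: 0.60 × 87 = 52.200
  age 4: 0.37 × 153 = 56.610
  age 5: 0.25 × 184 = 46.000
Maximum at age 4 (56.610).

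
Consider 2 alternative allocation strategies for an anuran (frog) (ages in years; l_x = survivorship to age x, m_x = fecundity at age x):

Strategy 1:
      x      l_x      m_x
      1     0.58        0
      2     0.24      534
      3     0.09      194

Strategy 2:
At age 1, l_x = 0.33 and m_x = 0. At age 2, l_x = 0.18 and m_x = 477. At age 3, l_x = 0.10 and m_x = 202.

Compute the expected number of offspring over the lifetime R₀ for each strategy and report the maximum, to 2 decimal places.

Strategy 1: R₀ = 0.58×0 + 0.24×534 + 0.09×194 = 145.6200
Strategy 2: R₀ = 0.33×0 + 0.18×477 + 0.10×202 = 106.0600
Highest R₀: strategy 1 with 145.6200.

145.62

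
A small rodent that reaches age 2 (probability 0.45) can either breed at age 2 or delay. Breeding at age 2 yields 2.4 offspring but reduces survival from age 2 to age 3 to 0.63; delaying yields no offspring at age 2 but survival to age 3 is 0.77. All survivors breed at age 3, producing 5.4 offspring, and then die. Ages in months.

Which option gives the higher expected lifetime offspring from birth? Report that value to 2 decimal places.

breed at age 2: R₀ = 0.45 × (2.4 + 0.63 × 5.4) = 0.45 × 5.8020 = 2.6109
delay to age 3: R₀ = 0.45 × (0.77 × 5.4) = 0.45 × 4.1580 = 1.8711
Higher: breed at age 2 (2.6109).

2.61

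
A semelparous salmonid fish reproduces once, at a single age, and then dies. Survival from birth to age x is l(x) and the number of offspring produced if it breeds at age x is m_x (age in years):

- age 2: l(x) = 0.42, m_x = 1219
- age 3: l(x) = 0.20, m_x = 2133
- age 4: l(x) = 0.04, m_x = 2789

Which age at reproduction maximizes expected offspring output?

2

Expected offspring if breeding at age x = l(x) × m_x:
  age 2: 0.42 × 1219 = 511.980
  age 3: 0.20 × 2133 = 426.600
  age 4: 0.04 × 2789 = 111.560
Maximum at age 2 (511.980).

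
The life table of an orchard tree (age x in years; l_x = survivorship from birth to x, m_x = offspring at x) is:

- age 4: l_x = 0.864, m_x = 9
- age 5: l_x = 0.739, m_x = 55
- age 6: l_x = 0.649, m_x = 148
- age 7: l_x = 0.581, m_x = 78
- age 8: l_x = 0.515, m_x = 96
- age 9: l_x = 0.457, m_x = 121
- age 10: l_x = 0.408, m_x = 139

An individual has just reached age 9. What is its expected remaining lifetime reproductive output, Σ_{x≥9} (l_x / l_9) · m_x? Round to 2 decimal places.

l_9 = 0.457. Conditional survival from age 9 to x is l_x / l_9.
  x=9: (0.457/0.457) × 121 = 121.0000
  x=10: (0.408/0.457) × 139 = 124.0963
Sum = 121.0000 + 124.0963 = 245.0963

245.10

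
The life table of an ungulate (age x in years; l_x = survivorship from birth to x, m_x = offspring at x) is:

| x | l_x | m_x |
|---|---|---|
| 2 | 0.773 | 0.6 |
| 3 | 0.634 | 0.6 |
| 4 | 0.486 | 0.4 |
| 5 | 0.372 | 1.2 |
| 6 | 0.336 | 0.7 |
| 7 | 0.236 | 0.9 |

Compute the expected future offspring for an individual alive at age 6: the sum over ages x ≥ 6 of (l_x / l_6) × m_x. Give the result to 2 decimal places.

1.33

l_6 = 0.336. Conditional survival from age 6 to x is l_x / l_6.
  x=6: (0.336/0.336) × 0.7 = 0.7000
  x=7: (0.236/0.336) × 0.9 = 0.6321
Sum = 0.7000 + 0.6321 = 1.3321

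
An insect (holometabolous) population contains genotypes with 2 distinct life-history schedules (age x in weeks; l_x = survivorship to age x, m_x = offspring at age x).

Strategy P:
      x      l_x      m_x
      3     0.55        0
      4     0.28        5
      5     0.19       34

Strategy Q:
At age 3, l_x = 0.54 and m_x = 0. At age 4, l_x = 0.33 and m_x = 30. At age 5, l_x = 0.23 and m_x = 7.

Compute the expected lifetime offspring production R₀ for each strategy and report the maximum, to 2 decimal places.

Strategy P: R₀ = 0.55×0 + 0.28×5 + 0.19×34 = 7.8600
Strategy Q: R₀ = 0.54×0 + 0.33×30 + 0.23×7 = 11.5100
Highest R₀: strategy Q with 11.5100.

11.51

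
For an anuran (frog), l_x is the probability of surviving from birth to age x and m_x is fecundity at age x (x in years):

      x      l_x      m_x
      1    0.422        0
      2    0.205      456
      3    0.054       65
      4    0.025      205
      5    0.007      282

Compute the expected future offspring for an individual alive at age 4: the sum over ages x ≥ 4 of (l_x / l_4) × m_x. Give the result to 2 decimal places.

283.96

l_4 = 0.025. Conditional survival from age 4 to x is l_x / l_4.
  x=4: (0.025/0.025) × 205 = 205.0000
  x=5: (0.007/0.025) × 282 = 78.9600
Sum = 205.0000 + 78.9600 = 283.9600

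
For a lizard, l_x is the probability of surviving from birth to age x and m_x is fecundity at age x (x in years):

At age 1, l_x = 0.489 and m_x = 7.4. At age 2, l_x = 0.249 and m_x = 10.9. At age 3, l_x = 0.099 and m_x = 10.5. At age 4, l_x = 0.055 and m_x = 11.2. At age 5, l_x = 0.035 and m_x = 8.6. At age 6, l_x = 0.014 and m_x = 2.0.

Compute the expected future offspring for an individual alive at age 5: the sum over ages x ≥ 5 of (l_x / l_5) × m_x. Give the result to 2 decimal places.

l_5 = 0.035. Conditional survival from age 5 to x is l_x / l_5.
  x=5: (0.035/0.035) × 8.6 = 8.6000
  x=6: (0.014/0.035) × 2.0 = 0.8000
Sum = 8.6000 + 0.8000 = 9.4000

9.40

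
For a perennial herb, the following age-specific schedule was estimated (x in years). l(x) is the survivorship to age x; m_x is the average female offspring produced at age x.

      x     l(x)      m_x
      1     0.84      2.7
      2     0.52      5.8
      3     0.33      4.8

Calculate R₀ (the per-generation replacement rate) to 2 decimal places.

6.87

R₀ = Σ l(x) m_x:
  age 1: 0.84 × 2.7 = 2.2680
  age 2: 0.52 × 5.8 = 3.0160
  age 3: 0.33 × 4.8 = 1.5840
R₀ = 2.2680 + 3.0160 + 1.5840 = 6.8680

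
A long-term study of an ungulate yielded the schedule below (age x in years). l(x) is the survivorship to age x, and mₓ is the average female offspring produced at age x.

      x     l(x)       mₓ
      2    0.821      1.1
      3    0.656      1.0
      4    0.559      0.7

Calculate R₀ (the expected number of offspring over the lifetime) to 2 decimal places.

1.95

R₀ = Σ l(x) mₓ:
  age 2: 0.821 × 1.1 = 0.9031
  age 3: 0.656 × 1.0 = 0.6560
  age 4: 0.559 × 0.7 = 0.3913
R₀ = 0.9031 + 0.6560 + 0.3913 = 1.9504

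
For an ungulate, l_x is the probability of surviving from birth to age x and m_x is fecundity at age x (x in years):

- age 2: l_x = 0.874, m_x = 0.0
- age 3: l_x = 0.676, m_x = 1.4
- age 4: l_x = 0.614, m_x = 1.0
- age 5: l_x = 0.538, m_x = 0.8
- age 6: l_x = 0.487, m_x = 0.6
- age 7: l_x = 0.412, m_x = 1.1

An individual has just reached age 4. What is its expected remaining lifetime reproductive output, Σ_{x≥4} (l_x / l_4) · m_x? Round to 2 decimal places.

l_4 = 0.614. Conditional survival from age 4 to x is l_x / l_4.
  x=4: (0.614/0.614) × 1.0 = 1.0000
  x=5: (0.538/0.614) × 0.8 = 0.7010
  x=6: (0.487/0.614) × 0.6 = 0.4759
  x=7: (0.412/0.614) × 1.1 = 0.7381
Sum = 1.0000 + 0.7010 + 0.4759 + 0.7381 = 2.9150

2.91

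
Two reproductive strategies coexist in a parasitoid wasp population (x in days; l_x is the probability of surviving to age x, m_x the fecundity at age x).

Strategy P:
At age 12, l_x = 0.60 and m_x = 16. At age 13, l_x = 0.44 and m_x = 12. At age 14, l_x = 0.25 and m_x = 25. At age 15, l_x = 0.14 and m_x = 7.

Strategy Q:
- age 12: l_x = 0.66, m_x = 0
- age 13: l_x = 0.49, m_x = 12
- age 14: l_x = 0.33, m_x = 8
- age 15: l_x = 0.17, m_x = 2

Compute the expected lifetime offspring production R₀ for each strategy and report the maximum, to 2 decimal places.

22.11

Strategy P: R₀ = 0.60×16 + 0.44×12 + 0.25×25 + 0.14×7 = 22.1100
Strategy Q: R₀ = 0.66×0 + 0.49×12 + 0.33×8 + 0.17×2 = 8.8600
Highest R₀: strategy P with 22.1100.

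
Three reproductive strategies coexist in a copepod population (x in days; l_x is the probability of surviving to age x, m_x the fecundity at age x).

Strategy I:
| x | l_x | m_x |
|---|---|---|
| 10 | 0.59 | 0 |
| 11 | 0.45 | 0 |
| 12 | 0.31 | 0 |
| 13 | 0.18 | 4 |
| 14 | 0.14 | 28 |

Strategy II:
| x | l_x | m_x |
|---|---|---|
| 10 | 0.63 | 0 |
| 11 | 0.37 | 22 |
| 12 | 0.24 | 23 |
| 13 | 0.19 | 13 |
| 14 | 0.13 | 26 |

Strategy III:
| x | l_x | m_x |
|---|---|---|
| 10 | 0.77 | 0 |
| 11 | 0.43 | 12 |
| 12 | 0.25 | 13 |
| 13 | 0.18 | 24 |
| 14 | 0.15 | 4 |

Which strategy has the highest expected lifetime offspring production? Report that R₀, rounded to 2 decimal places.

19.51

Strategy I: R₀ = 0.59×0 + 0.45×0 + 0.31×0 + 0.18×4 + 0.14×28 = 4.6400
Strategy II: R₀ = 0.63×0 + 0.37×22 + 0.24×23 + 0.19×13 + 0.13×26 = 19.5100
Strategy III: R₀ = 0.77×0 + 0.43×12 + 0.25×13 + 0.18×24 + 0.15×4 = 13.3300
Highest R₀: strategy II with 19.5100.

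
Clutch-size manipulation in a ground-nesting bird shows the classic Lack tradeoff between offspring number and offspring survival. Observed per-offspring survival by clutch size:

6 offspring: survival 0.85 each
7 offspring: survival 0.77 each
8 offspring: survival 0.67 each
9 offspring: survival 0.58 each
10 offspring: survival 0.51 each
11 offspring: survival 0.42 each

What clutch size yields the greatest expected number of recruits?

Expected recruits = c × s(c):
  c=6: 6 × 0.85 = 5.100
  c=7: 7 × 0.77 = 5.390
  c=8: 8 × 0.67 = 5.360
  c=9: 9 × 0.58 = 5.220
  c=10: 10 × 0.51 = 5.100
  c=11: 11 × 0.42 = 4.620
Maximum at c = 7 (5.390 recruits).

7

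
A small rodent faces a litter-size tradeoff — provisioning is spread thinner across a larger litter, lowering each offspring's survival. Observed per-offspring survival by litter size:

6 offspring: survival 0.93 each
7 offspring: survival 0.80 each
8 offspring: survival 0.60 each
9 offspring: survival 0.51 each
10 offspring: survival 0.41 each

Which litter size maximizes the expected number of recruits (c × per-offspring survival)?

7

Expected recruits = c × s(c):
  c=6: 6 × 0.93 = 5.580
  c=7: 7 × 0.80 = 5.600
  c=8: 8 × 0.60 = 4.800
  c=9: 9 × 0.51 = 4.590
  c=10: 10 × 0.41 = 4.100
Maximum at c = 7 (5.600 recruits).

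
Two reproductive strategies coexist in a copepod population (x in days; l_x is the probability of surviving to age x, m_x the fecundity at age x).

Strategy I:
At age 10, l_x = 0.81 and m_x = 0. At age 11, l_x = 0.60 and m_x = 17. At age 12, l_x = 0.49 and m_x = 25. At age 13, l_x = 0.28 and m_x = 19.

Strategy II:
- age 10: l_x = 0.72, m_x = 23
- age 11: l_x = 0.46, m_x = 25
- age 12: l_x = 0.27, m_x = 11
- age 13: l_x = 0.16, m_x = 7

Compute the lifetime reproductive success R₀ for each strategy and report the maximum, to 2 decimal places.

32.15

Strategy I: R₀ = 0.81×0 + 0.60×17 + 0.49×25 + 0.28×19 = 27.7700
Strategy II: R₀ = 0.72×23 + 0.46×25 + 0.27×11 + 0.16×7 = 32.1500
Highest R₀: strategy II with 32.1500.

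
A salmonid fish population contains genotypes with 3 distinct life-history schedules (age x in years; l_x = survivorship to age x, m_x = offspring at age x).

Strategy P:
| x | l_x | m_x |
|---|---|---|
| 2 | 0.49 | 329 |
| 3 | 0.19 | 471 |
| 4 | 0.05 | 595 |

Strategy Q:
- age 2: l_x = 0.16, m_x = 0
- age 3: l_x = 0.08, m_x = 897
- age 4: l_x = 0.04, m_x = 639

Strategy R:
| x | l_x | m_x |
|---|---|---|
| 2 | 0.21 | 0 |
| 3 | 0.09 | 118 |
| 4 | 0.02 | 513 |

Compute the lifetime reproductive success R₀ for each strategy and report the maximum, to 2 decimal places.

280.45

Strategy P: R₀ = 0.49×329 + 0.19×471 + 0.05×595 = 280.4500
Strategy Q: R₀ = 0.16×0 + 0.08×897 + 0.04×639 = 97.3200
Strategy R: R₀ = 0.21×0 + 0.09×118 + 0.02×513 = 20.8800
Highest R₀: strategy P with 280.4500.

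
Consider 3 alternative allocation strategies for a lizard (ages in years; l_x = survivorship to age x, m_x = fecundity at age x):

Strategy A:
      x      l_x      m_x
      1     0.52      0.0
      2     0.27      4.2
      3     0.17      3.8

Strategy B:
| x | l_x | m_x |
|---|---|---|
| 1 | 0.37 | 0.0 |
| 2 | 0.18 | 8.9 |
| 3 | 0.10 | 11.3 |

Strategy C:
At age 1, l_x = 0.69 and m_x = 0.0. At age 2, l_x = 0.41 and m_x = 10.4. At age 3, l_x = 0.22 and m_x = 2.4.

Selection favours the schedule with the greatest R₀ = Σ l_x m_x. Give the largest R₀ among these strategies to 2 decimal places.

Strategy A: R₀ = 0.52×0.0 + 0.27×4.2 + 0.17×3.8 = 1.7800
Strategy B: R₀ = 0.37×0.0 + 0.18×8.9 + 0.10×11.3 = 2.7320
Strategy C: R₀ = 0.69×0.0 + 0.41×10.4 + 0.22×2.4 = 4.7920
Highest R₀: strategy C with 4.7920.

4.79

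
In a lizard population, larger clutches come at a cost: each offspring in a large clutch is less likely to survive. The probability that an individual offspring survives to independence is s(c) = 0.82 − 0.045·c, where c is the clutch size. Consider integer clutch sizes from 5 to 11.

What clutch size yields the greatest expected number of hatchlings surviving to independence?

9

Expected hatchlings surviving to independence = c × s(c):
  c=5: 5 × 0.595 = 2.975
  c=6: 6 × 0.550 = 3.300
  c=7: 7 × 0.505 = 3.535
  c=8: 8 × 0.460 = 3.680
  c=9: 9 × 0.415 = 3.735
  c=10: 10 × 0.370 = 3.700
  c=11: 11 × 0.325 = 3.575
Maximum at c = 9 (3.735 hatchlings surviving to independence).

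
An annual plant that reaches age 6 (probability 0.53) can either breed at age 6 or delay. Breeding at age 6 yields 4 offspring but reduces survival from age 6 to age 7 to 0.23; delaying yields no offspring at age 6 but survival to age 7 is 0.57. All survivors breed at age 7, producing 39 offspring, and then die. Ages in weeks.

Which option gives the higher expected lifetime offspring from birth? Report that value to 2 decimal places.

breed at age 6: R₀ = 0.53 × (4 + 0.23 × 39) = 0.53 × 12.9700 = 6.8741
delay to age 7: R₀ = 0.53 × (0.57 × 39) = 0.53 × 22.2300 = 11.7819
Higher: delay to age 7 (11.7819).

11.78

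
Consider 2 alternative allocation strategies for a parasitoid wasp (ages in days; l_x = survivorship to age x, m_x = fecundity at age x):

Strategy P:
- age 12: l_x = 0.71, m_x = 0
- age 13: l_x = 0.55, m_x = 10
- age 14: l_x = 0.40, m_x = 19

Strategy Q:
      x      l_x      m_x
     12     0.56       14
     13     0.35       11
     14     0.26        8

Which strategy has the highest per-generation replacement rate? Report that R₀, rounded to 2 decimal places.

Strategy P: R₀ = 0.71×0 + 0.55×10 + 0.40×19 = 13.1000
Strategy Q: R₀ = 0.56×14 + 0.35×11 + 0.26×8 = 13.7700
Highest R₀: strategy Q with 13.7700.

13.77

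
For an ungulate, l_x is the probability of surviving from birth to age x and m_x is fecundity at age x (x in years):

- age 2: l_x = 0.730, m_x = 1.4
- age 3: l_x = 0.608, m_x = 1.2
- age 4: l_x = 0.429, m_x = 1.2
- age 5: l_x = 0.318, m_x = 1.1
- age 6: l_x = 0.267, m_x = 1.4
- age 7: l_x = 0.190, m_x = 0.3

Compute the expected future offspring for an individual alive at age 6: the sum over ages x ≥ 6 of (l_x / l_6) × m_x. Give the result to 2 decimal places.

l_6 = 0.267. Conditional survival from age 6 to x is l_x / l_6.
  x=6: (0.267/0.267) × 1.4 = 1.4000
  x=7: (0.190/0.267) × 0.3 = 0.2135
Sum = 1.4000 + 0.2135 = 1.6135

1.61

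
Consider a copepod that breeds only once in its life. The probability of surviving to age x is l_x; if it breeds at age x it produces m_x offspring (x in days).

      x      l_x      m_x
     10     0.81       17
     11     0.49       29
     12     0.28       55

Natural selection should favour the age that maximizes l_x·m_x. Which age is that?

12

Expected offspring if breeding at age x = l_x × m_x:
  age 10: 0.81 × 17 = 13.770
  age 11: 0.49 × 29 = 14.210
  age 12: 0.28 × 55 = 15.400
Maximum at age 12 (15.400).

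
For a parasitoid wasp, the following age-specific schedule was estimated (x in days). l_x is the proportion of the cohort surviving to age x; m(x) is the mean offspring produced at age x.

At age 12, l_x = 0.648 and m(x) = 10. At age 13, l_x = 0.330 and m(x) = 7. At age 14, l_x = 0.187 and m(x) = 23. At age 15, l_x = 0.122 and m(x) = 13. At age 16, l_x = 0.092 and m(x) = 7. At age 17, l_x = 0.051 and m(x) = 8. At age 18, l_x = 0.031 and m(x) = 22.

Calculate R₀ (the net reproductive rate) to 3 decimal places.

R₀ = Σ l_x m(x):
  age 12: 0.648 × 10 = 6.4800
  age 13: 0.330 × 7 = 2.3100
  age 14: 0.187 × 23 = 4.3010
  age 15: 0.122 × 13 = 1.5860
  age 16: 0.092 × 7 = 0.6440
  age 17: 0.051 × 8 = 0.4080
  age 18: 0.031 × 22 = 0.6820
R₀ = 6.4800 + 2.3100 + 4.3010 + 1.5860 + 0.6440 + 0.4080 + 0.6820 = 16.4110

16.411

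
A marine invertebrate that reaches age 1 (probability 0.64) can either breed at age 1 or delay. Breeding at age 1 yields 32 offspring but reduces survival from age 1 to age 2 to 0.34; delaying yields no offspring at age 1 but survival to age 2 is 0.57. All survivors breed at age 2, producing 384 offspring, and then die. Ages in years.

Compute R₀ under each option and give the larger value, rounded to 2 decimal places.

breed at age 1: R₀ = 0.64 × (32 + 0.34 × 384) = 0.64 × 162.5600 = 104.0384
delay to age 2: R₀ = 0.64 × (0.57 × 384) = 0.64 × 218.8800 = 140.0832
Higher: delay to age 2 (140.0832).

140.08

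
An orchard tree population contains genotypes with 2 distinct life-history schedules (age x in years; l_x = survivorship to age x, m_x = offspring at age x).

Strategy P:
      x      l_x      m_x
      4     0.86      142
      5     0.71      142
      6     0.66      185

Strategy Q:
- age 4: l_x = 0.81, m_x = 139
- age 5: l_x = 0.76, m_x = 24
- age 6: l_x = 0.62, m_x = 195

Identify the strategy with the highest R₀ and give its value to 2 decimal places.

Strategy P: R₀ = 0.86×142 + 0.71×142 + 0.66×185 = 345.0400
Strategy Q: R₀ = 0.81×139 + 0.76×24 + 0.62×195 = 251.7300
Highest R₀: strategy P with 345.0400.

345.04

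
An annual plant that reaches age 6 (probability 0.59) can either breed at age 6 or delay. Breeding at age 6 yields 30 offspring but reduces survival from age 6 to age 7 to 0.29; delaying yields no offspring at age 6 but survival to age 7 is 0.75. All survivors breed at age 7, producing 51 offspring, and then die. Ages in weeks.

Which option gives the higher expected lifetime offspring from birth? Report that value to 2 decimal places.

breed at age 6: R₀ = 0.59 × (30 + 0.29 × 51) = 0.59 × 44.7900 = 26.4261
delay to age 7: R₀ = 0.59 × (0.75 × 51) = 0.59 × 38.2500 = 22.5675
Higher: breed at age 6 (26.4261).

26.43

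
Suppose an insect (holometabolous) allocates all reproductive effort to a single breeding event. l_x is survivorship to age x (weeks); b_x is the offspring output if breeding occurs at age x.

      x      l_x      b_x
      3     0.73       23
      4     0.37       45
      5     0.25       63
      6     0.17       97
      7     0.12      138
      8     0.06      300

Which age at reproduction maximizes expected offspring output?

Expected offspring if breeding at age x = l_x × b_x:
  age 3: 0.73 × 23 = 16.790
  age 4: 0.37 × 45 = 16.650
  age 5: 0.25 × 63 = 15.750
  age 6: 0.17 × 97 = 16.490
  age 7: 0.12 × 138 = 16.560
  age 8: 0.06 × 300 = 18.000
Maximum at age 8 (18.000).

8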